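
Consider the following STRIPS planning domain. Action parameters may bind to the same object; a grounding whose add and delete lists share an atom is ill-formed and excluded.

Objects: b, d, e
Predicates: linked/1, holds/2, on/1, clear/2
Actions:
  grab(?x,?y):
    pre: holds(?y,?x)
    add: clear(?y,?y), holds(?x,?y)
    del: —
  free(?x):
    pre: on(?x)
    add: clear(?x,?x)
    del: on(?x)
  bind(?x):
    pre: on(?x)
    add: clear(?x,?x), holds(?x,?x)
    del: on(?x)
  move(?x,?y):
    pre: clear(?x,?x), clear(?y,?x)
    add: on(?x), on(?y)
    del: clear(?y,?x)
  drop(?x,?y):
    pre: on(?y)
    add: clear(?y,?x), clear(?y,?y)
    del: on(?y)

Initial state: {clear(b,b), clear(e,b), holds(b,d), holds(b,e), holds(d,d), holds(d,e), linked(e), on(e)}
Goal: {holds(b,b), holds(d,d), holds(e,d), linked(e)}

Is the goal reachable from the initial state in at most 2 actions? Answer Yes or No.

No

1. grab(e,d)  →  {clear(b,b), clear(d,d), clear(e,b), holds(b,d), holds(b,e), holds(d,d), holds(d,e), holds(e,d), linked(e), on(e)}
2. move(b,b)  →  {clear(d,d), clear(e,b), holds(b,d), holds(b,e), holds(d,d), holds(d,e), holds(e,d), linked(e), on(b), on(e)}
3. bind(b)  →  {clear(b,b), clear(d,d), clear(e,b), holds(b,b), holds(b,d), holds(b,e), holds(d,d), holds(d,e), holds(e,d), linked(e), on(e)}
optimal plan length = 3; 3 > 2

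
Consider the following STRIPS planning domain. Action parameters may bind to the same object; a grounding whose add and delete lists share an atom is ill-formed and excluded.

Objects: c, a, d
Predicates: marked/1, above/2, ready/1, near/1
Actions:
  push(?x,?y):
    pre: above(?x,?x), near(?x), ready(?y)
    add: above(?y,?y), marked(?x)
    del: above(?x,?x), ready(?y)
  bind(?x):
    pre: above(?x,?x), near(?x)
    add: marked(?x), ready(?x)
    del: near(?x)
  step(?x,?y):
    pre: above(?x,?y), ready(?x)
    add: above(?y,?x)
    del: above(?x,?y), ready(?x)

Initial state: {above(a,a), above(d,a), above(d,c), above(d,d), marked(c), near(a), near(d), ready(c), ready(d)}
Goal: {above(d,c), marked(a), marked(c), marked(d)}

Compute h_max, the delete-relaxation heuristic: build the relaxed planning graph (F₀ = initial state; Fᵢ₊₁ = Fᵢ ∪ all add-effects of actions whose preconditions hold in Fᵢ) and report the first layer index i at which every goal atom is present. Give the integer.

1

F0 = init (9 atoms)
F1 = F0 ∪ {above(a,d), above(c,c), above(c,d), marked(a), marked(d), ready(a)}  (15 atoms)
goal ⊆ F1  ⇒  h_max = 1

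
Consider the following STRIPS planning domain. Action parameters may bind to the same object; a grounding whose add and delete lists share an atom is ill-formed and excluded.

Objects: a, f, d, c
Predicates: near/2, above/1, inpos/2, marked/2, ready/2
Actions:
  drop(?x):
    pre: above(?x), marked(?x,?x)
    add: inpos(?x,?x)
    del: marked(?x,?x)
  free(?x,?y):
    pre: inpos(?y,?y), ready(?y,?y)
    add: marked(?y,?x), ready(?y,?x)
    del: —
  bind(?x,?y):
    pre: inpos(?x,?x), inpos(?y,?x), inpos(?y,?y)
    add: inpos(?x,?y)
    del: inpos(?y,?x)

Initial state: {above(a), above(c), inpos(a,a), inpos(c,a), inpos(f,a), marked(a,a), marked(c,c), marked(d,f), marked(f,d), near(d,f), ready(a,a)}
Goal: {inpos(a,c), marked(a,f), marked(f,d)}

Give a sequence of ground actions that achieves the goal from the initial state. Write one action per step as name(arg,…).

1. drop(c)  →  {above(a), above(c), inpos(a,a), inpos(c,a), inpos(c,c), inpos(f,a), marked(a,a), marked(d,f), marked(f,d), near(d,f), ready(a,a)}
2. free(f,a)  →  {above(a), above(c), inpos(a,a), inpos(c,a), inpos(c,c), inpos(f,a), marked(a,a), marked(a,f), marked(d,f), marked(f,d), near(d,f), ready(a,a), ready(a,f)}
3. bind(a,c)  →  {above(a), above(c), inpos(a,a), inpos(a,c), inpos(c,c), inpos(f,a), marked(a,a), marked(a,f), marked(d,f), marked(f,d), near(d,f), ready(a,a), ready(a,f)}

drop(c); free(f,a); bind(a,c)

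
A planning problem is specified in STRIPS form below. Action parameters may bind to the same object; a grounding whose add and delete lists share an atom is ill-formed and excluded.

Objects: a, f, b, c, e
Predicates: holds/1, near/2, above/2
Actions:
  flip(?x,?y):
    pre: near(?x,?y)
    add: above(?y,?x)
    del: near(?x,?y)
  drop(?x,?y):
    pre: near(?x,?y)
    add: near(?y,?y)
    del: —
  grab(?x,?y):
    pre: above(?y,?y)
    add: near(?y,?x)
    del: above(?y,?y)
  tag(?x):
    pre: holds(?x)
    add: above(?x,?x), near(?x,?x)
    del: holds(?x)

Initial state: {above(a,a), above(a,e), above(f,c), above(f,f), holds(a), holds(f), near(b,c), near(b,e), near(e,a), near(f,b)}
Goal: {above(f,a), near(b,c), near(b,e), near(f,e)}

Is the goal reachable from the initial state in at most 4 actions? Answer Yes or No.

Yes

1. grab(f,a)  →  {above(a,e), above(f,c), above(f,f), holds(a), holds(f), near(a,f), near(b,c), near(b,e), near(e,a), near(f,b)}
2. flip(a,f)  →  {above(a,e), above(f,a), above(f,c), above(f,f), holds(a), holds(f), near(b,c), near(b,e), near(e,a), near(f,b)}
3. grab(e,f)  →  {above(a,e), above(f,a), above(f,c), holds(a), holds(f), near(b,c), near(b,e), near(e,a), near(f,b), near(f,e)}
optimal plan length = 3; 3 ≤ 4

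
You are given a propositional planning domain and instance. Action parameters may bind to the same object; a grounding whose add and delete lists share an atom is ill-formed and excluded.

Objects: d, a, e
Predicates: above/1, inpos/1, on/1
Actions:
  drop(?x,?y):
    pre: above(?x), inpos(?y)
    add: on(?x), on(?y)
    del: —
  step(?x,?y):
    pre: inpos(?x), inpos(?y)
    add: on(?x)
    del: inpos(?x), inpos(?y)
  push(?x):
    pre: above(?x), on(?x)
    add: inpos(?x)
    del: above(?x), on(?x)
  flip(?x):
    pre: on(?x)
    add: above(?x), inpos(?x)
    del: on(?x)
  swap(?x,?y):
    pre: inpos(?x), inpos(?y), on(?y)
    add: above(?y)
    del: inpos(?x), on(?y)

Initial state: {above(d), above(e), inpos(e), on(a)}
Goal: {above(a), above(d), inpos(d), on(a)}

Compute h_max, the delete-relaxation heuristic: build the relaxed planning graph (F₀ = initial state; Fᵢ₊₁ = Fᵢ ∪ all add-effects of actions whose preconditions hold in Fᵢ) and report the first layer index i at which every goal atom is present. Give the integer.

F0 = init (4 atoms)
F1 = F0 ∪ {above(a), inpos(a), on(d), on(e)}  (8 atoms)
F2 = F1 ∪ {inpos(d)}  (9 atoms)
goal ⊆ F2  ⇒  h_max = 2

2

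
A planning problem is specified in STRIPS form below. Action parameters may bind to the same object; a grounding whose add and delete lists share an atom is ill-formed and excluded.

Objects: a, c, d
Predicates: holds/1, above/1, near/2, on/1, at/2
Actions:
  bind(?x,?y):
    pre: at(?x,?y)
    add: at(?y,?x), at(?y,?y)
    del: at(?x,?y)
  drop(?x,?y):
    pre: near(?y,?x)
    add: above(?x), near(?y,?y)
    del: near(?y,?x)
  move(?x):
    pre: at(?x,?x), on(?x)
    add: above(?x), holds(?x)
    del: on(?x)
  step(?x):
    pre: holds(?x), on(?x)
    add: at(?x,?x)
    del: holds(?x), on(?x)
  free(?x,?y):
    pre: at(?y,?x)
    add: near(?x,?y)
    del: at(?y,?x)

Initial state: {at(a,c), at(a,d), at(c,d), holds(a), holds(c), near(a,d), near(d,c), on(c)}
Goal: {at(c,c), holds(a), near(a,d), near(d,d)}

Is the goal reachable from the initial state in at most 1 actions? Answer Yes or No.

No

1. bind(a,c)  →  {at(a,d), at(c,a), at(c,c), at(c,d), holds(a), holds(c), near(a,d), near(d,c), on(c)}
2. drop(c,d)  →  {above(c), at(a,d), at(c,a), at(c,c), at(c,d), holds(a), holds(c), near(a,d), near(d,d), on(c)}
optimal plan length = 2; 2 > 1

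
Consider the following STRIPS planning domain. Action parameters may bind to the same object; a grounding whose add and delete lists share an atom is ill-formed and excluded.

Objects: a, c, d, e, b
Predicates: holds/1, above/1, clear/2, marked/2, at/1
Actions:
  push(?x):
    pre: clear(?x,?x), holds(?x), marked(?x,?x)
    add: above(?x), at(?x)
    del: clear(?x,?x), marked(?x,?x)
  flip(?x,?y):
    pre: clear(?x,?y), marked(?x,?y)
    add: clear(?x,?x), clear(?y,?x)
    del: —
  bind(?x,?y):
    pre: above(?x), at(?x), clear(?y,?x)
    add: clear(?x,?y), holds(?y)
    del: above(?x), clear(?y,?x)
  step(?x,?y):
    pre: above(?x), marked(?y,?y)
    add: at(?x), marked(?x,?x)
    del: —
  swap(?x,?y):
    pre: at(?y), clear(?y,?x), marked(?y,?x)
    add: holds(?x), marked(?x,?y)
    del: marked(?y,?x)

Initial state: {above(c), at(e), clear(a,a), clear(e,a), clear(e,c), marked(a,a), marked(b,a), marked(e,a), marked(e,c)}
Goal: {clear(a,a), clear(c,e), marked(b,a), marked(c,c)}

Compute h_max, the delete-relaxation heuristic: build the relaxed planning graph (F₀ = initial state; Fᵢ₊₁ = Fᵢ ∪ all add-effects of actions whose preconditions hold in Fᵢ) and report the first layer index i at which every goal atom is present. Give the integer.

F0 = init (9 atoms)
F1 = F0 ∪ {at(c), clear(a,e), clear(c,e), clear(e,e), holds(a), holds(c), marked(a,e), marked(c,c), marked(c,e)}  (18 atoms)
goal ⊆ F1  ⇒  h_max = 1

1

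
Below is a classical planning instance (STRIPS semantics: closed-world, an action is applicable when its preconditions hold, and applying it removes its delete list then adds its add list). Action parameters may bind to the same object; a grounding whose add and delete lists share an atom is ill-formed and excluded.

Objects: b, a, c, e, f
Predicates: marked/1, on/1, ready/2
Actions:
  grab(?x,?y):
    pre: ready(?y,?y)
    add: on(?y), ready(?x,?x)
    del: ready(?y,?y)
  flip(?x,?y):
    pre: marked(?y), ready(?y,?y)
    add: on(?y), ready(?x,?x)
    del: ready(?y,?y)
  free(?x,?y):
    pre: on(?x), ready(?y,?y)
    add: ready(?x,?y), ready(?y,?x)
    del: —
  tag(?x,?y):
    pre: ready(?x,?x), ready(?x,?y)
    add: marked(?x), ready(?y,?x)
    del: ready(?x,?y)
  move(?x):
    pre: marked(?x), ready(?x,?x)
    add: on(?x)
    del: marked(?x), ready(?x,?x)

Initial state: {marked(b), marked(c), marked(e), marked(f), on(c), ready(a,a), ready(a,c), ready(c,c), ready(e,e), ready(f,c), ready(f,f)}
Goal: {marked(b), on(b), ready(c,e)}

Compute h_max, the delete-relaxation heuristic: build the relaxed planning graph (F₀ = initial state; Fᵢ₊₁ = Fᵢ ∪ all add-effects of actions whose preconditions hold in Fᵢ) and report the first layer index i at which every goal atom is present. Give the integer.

F0 = init (11 atoms)
F1 = F0 ∪ {marked(a), on(a), on(e), on(f), ready(b,b), ready(c,a), ready(c,e), ready(c,f), ready(e,c)}  (20 atoms)
F2 = F1 ∪ {on(b), ready(a,b), ready(a,e), ready(a,f), ready(b,a), ready(b,c), ready(b,e), ready(b,f), ready(c,b), ready(e,a), ready(e,b), ready(e,f), ready(f,a), ready(f,b), ready(f,e)}  (35 atoms)
goal ⊆ F2  ⇒  h_max = 2

2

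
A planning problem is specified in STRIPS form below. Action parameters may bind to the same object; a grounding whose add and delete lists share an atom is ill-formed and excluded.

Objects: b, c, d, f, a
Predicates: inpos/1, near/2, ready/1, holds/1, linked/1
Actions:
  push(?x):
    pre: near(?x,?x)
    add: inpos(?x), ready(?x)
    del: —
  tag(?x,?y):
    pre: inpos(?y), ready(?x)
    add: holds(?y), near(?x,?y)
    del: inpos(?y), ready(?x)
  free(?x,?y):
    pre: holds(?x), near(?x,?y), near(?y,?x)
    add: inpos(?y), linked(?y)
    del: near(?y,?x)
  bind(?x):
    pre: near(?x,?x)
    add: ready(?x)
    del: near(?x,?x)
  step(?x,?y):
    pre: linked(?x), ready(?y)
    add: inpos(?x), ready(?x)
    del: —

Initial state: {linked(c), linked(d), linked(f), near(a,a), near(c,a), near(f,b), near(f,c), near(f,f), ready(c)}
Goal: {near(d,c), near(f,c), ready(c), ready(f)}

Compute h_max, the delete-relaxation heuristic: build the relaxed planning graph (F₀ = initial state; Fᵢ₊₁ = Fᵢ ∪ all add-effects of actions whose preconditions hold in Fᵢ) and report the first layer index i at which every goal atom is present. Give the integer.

F0 = init (9 atoms)
F1 = F0 ∪ {inpos(a), inpos(c), inpos(d), inpos(f), ready(a), ready(d), ready(f)}  (16 atoms)
F2 = F1 ∪ {holds(a), holds(c), holds(d), holds(f), near(a,c), near(a,d), near(a,f), near(c,c), near(c,d), near(c,f), near(d,a), near(d,c), near(d,d), near(d,f), near(f,a), near(f,d)}  (32 atoms)
goal ⊆ F2  ⇒  h_max = 2

2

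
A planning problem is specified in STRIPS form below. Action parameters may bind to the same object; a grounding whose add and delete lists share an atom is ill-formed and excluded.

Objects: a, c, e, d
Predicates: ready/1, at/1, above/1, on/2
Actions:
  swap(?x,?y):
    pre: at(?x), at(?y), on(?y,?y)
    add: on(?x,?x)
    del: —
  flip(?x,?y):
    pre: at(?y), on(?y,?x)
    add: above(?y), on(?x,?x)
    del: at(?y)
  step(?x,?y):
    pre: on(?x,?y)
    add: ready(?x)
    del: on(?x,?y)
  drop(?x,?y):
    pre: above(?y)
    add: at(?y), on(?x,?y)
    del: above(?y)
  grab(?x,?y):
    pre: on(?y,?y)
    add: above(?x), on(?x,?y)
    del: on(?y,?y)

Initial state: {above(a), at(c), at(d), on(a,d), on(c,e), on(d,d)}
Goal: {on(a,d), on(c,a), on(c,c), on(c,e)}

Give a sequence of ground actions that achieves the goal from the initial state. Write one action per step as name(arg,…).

swap(c,d); drop(c,a)

1. swap(c,d)  →  {above(a), at(c), at(d), on(a,d), on(c,c), on(c,e), on(d,d)}
2. drop(c,a)  →  {at(a), at(c), at(d), on(a,d), on(c,a), on(c,c), on(c,e), on(d,d)}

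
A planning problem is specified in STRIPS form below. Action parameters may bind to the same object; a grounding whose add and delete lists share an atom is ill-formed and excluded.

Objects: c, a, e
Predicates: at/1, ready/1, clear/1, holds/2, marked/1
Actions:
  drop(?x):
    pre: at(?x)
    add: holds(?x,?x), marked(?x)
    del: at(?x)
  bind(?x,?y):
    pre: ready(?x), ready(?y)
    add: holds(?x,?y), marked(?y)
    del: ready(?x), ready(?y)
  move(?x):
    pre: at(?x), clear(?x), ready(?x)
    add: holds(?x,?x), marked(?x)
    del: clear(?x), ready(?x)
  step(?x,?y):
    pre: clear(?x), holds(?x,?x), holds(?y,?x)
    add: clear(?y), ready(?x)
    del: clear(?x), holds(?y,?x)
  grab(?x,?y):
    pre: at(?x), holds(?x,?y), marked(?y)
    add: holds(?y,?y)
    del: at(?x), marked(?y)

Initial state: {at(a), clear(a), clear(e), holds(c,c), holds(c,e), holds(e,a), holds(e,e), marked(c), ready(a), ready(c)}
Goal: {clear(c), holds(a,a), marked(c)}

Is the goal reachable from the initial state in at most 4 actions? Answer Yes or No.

1. drop(a)  →  {clear(a), clear(e), holds(a,a), holds(c,c), holds(c,e), holds(e,a), holds(e,e), marked(a), marked(c), ready(a), ready(c)}
2. step(e,c)  →  {clear(a), clear(c), holds(a,a), holds(c,c), holds(e,a), holds(e,e), marked(a), marked(c), ready(a), ready(c), ready(e)}
optimal plan length = 2; 2 ≤ 4

Yes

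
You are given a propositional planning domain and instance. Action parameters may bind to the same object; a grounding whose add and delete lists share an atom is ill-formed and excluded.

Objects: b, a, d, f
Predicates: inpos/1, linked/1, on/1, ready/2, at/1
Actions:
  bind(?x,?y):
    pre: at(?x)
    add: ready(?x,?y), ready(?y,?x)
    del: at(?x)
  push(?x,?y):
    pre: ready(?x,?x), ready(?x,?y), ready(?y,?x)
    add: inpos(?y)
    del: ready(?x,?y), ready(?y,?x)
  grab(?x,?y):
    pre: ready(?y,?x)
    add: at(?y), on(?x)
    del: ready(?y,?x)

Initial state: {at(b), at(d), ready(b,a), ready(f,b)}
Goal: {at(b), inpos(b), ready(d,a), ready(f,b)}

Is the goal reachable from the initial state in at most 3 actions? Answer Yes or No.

1. bind(b,b)  →  {at(d), ready(b,a), ready(b,b), ready(f,b)}
2. bind(d,a)  →  {ready(a,d), ready(b,a), ready(b,b), ready(d,a), ready(f,b)}
3. push(b,b)  →  {inpos(b), ready(a,d), ready(b,a), ready(d,a), ready(f,b)}
4. grab(a,b)  →  {at(b), inpos(b), on(a), ready(a,d), ready(d,a), ready(f,b)}
optimal plan length = 4; 4 > 3

No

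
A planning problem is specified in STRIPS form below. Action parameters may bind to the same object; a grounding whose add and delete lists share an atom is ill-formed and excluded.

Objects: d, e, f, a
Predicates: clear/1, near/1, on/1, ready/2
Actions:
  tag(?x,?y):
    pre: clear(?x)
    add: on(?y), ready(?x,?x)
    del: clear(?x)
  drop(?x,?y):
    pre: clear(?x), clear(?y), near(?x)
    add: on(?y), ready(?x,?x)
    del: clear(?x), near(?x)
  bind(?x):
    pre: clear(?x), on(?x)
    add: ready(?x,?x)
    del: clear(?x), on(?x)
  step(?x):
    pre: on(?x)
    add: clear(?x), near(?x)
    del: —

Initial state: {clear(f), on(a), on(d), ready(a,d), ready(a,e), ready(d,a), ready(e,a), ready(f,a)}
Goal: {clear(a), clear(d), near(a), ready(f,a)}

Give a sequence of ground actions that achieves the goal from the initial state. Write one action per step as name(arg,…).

step(d); step(a)

1. step(d)  →  {clear(d), clear(f), near(d), on(a), on(d), ready(a,d), ready(a,e), ready(d,a), ready(e,a), ready(f,a)}
2. step(a)  →  {clear(a), clear(d), clear(f), near(a), near(d), on(a), on(d), ready(a,d), ready(a,e), ready(d,a), ready(e,a), ready(f,a)}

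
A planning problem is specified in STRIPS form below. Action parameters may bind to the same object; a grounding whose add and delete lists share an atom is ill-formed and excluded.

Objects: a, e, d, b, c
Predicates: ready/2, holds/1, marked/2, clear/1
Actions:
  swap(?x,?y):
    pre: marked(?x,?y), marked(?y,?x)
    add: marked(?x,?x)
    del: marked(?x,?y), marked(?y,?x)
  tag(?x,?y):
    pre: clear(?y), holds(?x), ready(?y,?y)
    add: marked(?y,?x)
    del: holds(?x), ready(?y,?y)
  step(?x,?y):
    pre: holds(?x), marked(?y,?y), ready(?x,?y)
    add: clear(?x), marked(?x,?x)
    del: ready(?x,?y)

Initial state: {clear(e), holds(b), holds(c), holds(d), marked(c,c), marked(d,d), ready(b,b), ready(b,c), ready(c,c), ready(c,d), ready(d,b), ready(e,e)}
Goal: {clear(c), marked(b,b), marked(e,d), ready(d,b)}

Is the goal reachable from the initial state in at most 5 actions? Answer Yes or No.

1. tag(d,e)  →  {clear(e), holds(b), holds(c), marked(c,c), marked(d,d), marked(e,d), ready(b,b), ready(b,c), ready(c,c), ready(c,d), ready(d,b)}
2. step(b,c)  →  {clear(b), clear(e), holds(b), holds(c), marked(b,b), marked(c,c), marked(d,d), marked(e,d), ready(b,b), ready(c,c), ready(c,d), ready(d,b)}
3. step(c,d)  →  {clear(b), clear(c), clear(e), holds(b), holds(c), marked(b,b), marked(c,c), marked(d,d), marked(e,d), ready(b,b), ready(c,c), ready(d,b)}
optimal plan length = 3; 3 ≤ 5

Yes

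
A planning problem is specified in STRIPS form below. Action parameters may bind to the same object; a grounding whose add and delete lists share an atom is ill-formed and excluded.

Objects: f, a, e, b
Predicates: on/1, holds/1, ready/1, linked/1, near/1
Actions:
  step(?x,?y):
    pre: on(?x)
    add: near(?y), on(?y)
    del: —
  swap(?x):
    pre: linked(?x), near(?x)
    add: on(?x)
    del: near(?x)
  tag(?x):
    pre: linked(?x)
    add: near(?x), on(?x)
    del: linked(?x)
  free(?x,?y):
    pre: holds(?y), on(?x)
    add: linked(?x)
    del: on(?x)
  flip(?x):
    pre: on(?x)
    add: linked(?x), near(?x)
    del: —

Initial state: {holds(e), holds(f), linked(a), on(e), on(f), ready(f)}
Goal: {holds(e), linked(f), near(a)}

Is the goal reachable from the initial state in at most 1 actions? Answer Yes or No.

No

1. step(f,a)  →  {holds(e), holds(f), linked(a), near(a), on(a), on(e), on(f), ready(f)}
2. free(f,f)  →  {holds(e), holds(f), linked(a), linked(f), near(a), on(a), on(e), ready(f)}
optimal plan length = 2; 2 > 1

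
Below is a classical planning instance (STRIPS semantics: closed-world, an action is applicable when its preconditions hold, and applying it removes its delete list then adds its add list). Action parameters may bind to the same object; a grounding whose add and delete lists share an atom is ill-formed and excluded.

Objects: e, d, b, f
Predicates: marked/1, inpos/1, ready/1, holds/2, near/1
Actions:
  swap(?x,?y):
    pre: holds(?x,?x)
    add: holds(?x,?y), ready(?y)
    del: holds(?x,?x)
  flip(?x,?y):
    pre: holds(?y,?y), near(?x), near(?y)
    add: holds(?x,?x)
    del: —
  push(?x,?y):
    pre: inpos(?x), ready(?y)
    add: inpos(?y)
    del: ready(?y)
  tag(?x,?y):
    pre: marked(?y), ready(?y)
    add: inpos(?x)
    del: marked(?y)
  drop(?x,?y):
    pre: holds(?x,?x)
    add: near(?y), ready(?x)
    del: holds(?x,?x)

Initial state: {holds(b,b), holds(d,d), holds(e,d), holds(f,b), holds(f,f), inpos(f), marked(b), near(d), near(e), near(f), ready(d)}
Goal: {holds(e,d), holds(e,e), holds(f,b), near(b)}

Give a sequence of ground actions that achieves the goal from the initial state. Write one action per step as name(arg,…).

1. flip(e,d)  →  {holds(b,b), holds(d,d), holds(e,d), holds(e,e), holds(f,b), holds(f,f), inpos(f), marked(b), near(d), near(e), near(f), ready(d)}
2. drop(d,b)  →  {holds(b,b), holds(e,d), holds(e,e), holds(f,b), holds(f,f), inpos(f), marked(b), near(b), near(d), near(e), near(f), ready(d)}

flip(e,d); drop(d,b)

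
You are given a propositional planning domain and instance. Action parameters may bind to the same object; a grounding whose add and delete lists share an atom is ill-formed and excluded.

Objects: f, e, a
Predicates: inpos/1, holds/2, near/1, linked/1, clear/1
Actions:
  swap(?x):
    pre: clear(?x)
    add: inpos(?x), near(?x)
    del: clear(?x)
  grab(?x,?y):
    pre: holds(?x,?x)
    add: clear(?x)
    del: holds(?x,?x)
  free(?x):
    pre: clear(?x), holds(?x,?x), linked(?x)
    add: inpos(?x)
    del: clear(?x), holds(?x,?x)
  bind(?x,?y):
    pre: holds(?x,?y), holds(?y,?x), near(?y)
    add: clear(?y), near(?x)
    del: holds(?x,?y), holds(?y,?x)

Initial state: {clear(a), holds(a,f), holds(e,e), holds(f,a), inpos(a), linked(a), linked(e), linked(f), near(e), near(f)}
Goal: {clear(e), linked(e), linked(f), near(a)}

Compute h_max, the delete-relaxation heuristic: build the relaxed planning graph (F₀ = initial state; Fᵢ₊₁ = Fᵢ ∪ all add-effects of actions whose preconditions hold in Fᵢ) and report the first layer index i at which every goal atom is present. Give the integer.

F0 = init (10 atoms)
F1 = F0 ∪ {clear(e), clear(f), near(a)}  (13 atoms)
goal ⊆ F1  ⇒  h_max = 1

1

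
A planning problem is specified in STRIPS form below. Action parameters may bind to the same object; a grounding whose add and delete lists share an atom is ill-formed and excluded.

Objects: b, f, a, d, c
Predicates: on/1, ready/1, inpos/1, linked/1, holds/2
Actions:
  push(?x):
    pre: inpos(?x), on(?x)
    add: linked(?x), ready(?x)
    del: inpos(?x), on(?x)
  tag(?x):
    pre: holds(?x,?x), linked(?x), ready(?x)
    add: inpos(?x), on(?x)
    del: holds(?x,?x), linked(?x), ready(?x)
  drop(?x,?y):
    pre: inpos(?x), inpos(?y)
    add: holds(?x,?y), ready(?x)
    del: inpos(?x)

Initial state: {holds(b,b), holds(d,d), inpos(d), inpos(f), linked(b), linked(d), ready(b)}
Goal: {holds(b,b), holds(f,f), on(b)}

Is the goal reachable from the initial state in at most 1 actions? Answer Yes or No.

1. tag(b)  →  {holds(d,d), inpos(b), inpos(d), inpos(f), linked(d), on(b)}
2. drop(b,b)  →  {holds(b,b), holds(d,d), inpos(d), inpos(f), linked(d), on(b), ready(b)}
3. drop(f,f)  →  {holds(b,b), holds(d,d), holds(f,f), inpos(d), linked(d), on(b), ready(b), ready(f)}
optimal plan length = 3; 3 > 1

No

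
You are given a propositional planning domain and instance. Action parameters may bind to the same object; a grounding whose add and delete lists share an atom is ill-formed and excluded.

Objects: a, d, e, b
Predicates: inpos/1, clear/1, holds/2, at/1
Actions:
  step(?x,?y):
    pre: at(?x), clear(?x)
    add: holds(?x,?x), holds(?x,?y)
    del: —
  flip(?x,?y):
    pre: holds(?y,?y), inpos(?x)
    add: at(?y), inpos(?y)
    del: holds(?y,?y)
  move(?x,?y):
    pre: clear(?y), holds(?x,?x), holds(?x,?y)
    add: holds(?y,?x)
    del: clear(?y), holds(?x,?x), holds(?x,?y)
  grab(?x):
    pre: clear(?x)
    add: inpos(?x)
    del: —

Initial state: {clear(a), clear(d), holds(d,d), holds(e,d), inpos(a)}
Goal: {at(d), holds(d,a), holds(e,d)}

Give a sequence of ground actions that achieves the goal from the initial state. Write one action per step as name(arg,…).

flip(a,d); step(d,a)

1. flip(a,d)  →  {at(d), clear(a), clear(d), holds(e,d), inpos(a), inpos(d)}
2. step(d,a)  →  {at(d), clear(a), clear(d), holds(d,a), holds(d,d), holds(e,d), inpos(a), inpos(d)}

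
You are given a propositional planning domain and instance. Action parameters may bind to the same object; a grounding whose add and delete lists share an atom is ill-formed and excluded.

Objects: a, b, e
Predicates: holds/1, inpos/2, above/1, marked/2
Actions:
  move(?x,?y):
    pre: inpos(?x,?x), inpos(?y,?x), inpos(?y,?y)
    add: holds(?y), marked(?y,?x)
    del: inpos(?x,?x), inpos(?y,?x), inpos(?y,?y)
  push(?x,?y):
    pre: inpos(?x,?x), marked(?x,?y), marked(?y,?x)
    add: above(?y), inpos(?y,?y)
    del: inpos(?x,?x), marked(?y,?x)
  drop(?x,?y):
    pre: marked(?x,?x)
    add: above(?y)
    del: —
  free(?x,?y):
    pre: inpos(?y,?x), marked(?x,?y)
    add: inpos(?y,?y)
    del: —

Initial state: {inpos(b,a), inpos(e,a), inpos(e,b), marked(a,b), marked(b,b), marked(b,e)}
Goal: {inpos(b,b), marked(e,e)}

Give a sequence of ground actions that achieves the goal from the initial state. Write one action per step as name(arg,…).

free(a,b); free(b,e); move(e,e)

1. free(a,b)  →  {inpos(b,a), inpos(b,b), inpos(e,a), inpos(e,b), marked(a,b), marked(b,b), marked(b,e)}
2. free(b,e)  →  {inpos(b,a), inpos(b,b), inpos(e,a), inpos(e,b), inpos(e,e), marked(a,b), marked(b,b), marked(b,e)}
3. move(e,e)  →  {holds(e), inpos(b,a), inpos(b,b), inpos(e,a), inpos(e,b), marked(a,b), marked(b,b), marked(b,e), marked(e,e)}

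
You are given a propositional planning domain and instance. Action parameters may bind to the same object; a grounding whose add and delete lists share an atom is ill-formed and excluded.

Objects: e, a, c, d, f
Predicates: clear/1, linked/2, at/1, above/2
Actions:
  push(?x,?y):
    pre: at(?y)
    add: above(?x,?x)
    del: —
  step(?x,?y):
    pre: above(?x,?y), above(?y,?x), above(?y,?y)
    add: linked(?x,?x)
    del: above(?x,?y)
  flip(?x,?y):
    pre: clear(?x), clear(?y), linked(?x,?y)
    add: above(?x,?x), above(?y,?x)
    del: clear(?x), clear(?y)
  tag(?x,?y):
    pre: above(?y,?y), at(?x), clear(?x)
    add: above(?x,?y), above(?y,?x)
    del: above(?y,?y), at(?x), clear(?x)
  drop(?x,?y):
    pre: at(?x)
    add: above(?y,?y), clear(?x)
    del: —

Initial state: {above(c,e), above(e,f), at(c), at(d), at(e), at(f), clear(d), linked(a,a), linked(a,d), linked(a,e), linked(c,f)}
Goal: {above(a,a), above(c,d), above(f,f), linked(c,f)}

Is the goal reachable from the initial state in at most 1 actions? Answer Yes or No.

1. push(a,e)  →  {above(a,a), above(c,e), above(e,f), at(c), at(d), at(e), at(f), clear(d), linked(a,a), linked(a,d), linked(a,e), linked(c,f)}
2. push(c,e)  →  {above(a,a), above(c,c), above(c,e), above(e,f), at(c), at(d), at(e), at(f), clear(d), linked(a,a), linked(a,d), linked(a,e), linked(c,f)}
3. push(f,e)  →  {above(a,a), above(c,c), above(c,e), above(e,f), above(f,f), at(c), at(d), at(e), at(f), clear(d), linked(a,a), linked(a,d), linked(a,e), linked(c,f)}
4. tag(d,c)  →  {above(a,a), above(c,d), above(c,e), above(d,c), above(e,f), above(f,f), at(c), at(e), at(f), linked(a,a), linked(a,d), linked(a,e), linked(c,f)}
optimal plan length = 4; 4 > 1

No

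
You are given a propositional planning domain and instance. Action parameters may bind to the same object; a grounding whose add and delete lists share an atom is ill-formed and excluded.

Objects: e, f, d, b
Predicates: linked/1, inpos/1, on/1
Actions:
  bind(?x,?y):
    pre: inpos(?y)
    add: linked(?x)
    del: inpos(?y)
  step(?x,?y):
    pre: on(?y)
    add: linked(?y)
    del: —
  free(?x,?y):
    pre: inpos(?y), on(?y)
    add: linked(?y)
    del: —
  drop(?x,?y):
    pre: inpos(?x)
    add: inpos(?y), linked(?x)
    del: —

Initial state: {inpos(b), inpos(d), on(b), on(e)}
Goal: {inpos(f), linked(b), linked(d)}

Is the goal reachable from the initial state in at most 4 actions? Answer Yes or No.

1. bind(d,d)  →  {inpos(b), linked(d), on(b), on(e)}
2. drop(b,f)  →  {inpos(b), inpos(f), linked(b), linked(d), on(b), on(e)}
optimal plan length = 2; 2 ≤ 4

Yes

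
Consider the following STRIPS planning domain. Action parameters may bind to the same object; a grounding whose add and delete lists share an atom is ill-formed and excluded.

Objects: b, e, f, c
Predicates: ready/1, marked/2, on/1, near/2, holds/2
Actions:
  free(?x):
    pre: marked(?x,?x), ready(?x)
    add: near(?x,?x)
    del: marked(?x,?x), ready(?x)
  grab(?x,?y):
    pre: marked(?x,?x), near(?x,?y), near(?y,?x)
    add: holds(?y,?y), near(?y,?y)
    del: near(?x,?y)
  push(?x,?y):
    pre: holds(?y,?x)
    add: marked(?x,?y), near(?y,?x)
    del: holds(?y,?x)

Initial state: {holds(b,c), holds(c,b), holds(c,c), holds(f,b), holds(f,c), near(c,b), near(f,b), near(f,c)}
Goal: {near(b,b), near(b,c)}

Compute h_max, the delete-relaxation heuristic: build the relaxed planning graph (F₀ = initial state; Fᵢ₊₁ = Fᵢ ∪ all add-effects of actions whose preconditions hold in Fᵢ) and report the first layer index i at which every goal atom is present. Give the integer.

F0 = init (8 atoms)
F1 = F0 ∪ {marked(b,c), marked(b,f), marked(c,b), marked(c,c), marked(c,f), near(b,c), near(c,c)}  (15 atoms)
F2 = F1 ∪ {holds(b,b), near(b,b)}  (17 atoms)
goal ⊆ F2  ⇒  h_max = 2

2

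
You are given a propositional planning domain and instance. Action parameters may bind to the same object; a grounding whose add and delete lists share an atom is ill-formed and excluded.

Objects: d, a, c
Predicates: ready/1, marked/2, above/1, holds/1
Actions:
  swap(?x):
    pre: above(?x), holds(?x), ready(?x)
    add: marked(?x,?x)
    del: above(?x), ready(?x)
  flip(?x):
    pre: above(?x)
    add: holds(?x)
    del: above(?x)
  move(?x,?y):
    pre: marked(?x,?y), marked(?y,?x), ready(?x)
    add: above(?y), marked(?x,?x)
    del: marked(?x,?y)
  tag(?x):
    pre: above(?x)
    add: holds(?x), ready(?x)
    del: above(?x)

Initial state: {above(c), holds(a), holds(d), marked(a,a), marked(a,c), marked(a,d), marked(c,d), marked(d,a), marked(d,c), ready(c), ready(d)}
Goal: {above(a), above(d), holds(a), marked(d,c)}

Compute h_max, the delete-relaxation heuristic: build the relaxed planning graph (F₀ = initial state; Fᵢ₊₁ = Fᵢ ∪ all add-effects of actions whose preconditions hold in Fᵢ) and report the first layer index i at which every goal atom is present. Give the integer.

F0 = init (11 atoms)
F1 = F0 ∪ {above(a), above(d), holds(c), marked(c,c), marked(d,d)}  (16 atoms)
goal ⊆ F1  ⇒  h_max = 1

1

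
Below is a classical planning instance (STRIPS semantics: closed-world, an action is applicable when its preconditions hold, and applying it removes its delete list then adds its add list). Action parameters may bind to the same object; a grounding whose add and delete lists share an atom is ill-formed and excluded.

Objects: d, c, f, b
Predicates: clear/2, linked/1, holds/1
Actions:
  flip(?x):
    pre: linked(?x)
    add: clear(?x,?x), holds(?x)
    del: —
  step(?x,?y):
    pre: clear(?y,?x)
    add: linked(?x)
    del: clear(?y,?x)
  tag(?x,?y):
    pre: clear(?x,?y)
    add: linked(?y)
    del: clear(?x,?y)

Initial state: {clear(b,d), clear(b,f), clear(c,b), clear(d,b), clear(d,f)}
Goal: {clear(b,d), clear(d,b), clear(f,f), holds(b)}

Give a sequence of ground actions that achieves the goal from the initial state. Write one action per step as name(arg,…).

step(f,d); flip(f); step(b,c); flip(b)

1. step(f,d)  →  {clear(b,d), clear(b,f), clear(c,b), clear(d,b), linked(f)}
2. flip(f)  →  {clear(b,d), clear(b,f), clear(c,b), clear(d,b), clear(f,f), holds(f), linked(f)}
3. step(b,c)  →  {clear(b,d), clear(b,f), clear(d,b), clear(f,f), holds(f), linked(b), linked(f)}
4. flip(b)  →  {clear(b,b), clear(b,d), clear(b,f), clear(d,b), clear(f,f), holds(b), holds(f), linked(b), linked(f)}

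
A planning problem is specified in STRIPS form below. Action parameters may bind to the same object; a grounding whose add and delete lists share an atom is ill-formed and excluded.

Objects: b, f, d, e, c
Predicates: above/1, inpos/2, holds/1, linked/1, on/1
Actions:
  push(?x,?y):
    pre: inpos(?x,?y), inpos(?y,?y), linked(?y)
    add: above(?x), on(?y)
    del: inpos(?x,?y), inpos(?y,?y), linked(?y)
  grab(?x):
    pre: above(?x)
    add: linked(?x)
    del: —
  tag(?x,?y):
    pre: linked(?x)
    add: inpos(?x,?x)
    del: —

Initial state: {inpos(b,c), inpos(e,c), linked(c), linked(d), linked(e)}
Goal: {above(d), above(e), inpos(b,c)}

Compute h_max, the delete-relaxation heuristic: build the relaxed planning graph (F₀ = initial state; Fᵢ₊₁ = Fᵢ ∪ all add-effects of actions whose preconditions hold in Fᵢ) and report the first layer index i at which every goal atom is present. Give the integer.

2

F0 = init (5 atoms)
F1 = F0 ∪ {inpos(c,c), inpos(d,d), inpos(e,e)}  (8 atoms)
F2 = F1 ∪ {above(b), above(c), above(d), above(e), on(c), on(d), on(e)}  (15 atoms)
goal ⊆ F2  ⇒  h_max = 2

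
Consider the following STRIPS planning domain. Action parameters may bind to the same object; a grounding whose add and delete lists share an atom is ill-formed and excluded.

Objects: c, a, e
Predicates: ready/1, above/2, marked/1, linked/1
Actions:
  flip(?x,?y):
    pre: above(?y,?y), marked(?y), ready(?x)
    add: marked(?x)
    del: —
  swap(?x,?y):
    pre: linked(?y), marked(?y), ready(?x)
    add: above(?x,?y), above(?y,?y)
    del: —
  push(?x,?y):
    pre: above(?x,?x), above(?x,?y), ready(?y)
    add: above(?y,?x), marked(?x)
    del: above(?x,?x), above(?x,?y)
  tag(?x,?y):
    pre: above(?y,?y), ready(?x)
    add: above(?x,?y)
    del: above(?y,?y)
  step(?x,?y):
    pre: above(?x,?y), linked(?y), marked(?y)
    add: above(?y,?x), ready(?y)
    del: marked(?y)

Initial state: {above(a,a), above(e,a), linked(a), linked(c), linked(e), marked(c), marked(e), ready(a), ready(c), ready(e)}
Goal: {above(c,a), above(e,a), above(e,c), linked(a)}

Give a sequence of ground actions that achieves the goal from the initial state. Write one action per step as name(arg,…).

swap(e,c); tag(c,a)

1. swap(e,c)  →  {above(a,a), above(c,c), above(e,a), above(e,c), linked(a), linked(c), linked(e), marked(c), marked(e), ready(a), ready(c), ready(e)}
2. tag(c,a)  →  {above(c,a), above(c,c), above(e,a), above(e,c), linked(a), linked(c), linked(e), marked(c), marked(e), ready(a), ready(c), ready(e)}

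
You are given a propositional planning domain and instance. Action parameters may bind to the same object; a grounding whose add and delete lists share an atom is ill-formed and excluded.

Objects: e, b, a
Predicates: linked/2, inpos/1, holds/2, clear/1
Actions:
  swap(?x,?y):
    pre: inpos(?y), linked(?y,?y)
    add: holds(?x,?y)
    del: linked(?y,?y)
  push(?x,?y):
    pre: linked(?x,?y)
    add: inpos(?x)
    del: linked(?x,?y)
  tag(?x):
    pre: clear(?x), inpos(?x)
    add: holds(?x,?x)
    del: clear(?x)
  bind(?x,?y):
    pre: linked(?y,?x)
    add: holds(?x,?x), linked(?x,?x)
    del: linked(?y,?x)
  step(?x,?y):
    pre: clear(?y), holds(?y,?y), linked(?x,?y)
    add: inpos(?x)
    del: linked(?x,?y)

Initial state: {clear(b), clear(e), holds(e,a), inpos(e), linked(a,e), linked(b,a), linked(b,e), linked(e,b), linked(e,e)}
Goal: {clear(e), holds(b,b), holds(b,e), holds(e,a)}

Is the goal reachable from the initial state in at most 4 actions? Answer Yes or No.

1. swap(b,e)  →  {clear(b), clear(e), holds(b,e), holds(e,a), inpos(e), linked(a,e), linked(b,a), linked(b,e), linked(e,b)}
2. bind(b,e)  →  {clear(b), clear(e), holds(b,b), holds(b,e), holds(e,a), inpos(e), linked(a,e), linked(b,a), linked(b,b), linked(b,e)}
optimal plan length = 2; 2 ≤ 4

Yes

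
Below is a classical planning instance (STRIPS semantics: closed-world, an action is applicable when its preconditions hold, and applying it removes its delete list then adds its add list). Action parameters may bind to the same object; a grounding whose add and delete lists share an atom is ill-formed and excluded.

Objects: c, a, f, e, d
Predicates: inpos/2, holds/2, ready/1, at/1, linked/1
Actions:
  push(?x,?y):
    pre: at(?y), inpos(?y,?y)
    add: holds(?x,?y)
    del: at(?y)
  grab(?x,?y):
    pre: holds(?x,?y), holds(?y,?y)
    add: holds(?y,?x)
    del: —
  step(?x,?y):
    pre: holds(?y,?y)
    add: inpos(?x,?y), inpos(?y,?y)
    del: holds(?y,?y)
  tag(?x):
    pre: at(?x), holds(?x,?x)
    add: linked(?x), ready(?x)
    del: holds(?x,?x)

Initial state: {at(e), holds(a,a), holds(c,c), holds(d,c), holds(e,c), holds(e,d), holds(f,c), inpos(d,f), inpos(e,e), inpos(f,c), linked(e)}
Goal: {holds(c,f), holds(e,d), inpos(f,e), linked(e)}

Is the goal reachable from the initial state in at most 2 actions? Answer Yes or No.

1. push(e,e)  →  {holds(a,a), holds(c,c), holds(d,c), holds(e,c), holds(e,d), holds(e,e), holds(f,c), inpos(d,f), inpos(e,e), inpos(f,c), linked(e)}
2. grab(f,c)  →  {holds(a,a), holds(c,c), holds(c,f), holds(d,c), holds(e,c), holds(e,d), holds(e,e), holds(f,c), inpos(d,f), inpos(e,e), inpos(f,c), linked(e)}
3. step(f,e)  →  {holds(a,a), holds(c,c), holds(c,f), holds(d,c), holds(e,c), holds(e,d), holds(f,c), inpos(d,f), inpos(e,e), inpos(f,c), inpos(f,e), linked(e)}
optimal plan length = 3; 3 > 2

No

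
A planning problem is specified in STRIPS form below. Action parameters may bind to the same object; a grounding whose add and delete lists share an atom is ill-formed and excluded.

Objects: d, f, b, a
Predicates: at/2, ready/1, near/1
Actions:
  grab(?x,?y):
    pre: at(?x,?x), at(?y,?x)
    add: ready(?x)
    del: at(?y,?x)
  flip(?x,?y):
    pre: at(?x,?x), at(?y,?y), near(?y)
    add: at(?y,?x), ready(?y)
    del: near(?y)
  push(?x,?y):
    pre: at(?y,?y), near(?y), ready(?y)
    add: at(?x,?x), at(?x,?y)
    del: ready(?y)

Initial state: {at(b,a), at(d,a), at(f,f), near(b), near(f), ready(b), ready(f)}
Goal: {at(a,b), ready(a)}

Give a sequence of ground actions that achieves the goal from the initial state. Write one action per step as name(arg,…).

1. push(b,f)  →  {at(b,a), at(b,b), at(b,f), at(d,a), at(f,f), near(b), near(f), ready(b)}
2. push(a,b)  →  {at(a,a), at(a,b), at(b,a), at(b,b), at(b,f), at(d,a), at(f,f), near(b), near(f)}
3. grab(a,d)  →  {at(a,a), at(a,b), at(b,a), at(b,b), at(b,f), at(f,f), near(b), near(f), ready(a)}

push(b,f); push(a,b); grab(a,d)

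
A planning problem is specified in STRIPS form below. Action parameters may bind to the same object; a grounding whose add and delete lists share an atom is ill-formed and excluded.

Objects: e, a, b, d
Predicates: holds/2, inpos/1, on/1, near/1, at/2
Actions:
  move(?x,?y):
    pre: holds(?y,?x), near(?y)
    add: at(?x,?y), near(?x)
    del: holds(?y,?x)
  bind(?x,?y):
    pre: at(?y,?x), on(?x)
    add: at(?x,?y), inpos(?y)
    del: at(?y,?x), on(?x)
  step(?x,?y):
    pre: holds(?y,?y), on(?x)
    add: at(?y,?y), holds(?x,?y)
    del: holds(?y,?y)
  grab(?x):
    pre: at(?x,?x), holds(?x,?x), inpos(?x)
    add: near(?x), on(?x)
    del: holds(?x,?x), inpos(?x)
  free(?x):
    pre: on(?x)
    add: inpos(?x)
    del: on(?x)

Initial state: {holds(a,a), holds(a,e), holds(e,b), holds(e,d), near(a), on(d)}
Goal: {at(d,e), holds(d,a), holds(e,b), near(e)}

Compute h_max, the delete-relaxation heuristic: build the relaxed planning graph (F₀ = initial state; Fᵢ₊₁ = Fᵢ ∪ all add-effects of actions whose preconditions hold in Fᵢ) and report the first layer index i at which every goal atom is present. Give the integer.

2

F0 = init (6 atoms)
F1 = F0 ∪ {at(a,a), at(e,a), holds(d,a), inpos(d), near(e)}  (11 atoms)
F2 = F1 ∪ {at(b,e), at(d,e), near(b), near(d)}  (15 atoms)
goal ⊆ F2  ⇒  h_max = 2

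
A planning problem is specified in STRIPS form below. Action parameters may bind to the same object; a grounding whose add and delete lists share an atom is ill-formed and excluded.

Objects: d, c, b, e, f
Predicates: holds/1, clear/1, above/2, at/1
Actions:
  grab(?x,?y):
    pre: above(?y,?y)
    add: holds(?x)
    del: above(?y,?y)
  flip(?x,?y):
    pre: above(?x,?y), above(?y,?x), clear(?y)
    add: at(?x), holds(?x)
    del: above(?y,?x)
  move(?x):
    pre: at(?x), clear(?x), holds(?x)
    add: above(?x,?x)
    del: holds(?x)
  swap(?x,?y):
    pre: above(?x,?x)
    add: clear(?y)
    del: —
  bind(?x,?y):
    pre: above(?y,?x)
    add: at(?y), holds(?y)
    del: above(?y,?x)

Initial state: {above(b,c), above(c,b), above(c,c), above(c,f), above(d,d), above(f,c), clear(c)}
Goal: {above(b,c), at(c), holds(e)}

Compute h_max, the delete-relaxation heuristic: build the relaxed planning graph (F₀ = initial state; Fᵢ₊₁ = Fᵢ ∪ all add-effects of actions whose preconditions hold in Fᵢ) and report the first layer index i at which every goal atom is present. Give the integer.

1

F0 = init (7 atoms)
F1 = F0 ∪ {at(b), at(c), at(d), at(f), clear(b), clear(d), clear(e), clear(f), holds(b), holds(c), holds(d), holds(e), holds(f)}  (20 atoms)
goal ⊆ F1  ⇒  h_max = 1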